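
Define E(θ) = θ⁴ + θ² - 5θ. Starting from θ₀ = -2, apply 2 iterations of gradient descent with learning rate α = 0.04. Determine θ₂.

-0.12373504

E′(θ) = 4θ³ + 2θ - 5
θ₁ = -2 − 0.04·(-41) = -0.36
θ₂ = -0.36 − 0.04·(-5.906624) = -0.12373504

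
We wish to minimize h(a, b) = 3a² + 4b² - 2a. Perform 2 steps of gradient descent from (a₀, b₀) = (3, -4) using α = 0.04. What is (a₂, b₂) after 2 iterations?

(1.8736, -1.8496)

∇h = (6a - 2, 8b)
Step 1: at (3, -4), ∇h = (16, -32) → (3, -4) − 0.04·(16, -32) = (2.36, -2.72)
Step 2: at (2.36, -2.72), ∇h = (12.16, -21.76) → (2.36, -2.72) − 0.04·(12.16, -21.76) = (1.8736, -1.8496)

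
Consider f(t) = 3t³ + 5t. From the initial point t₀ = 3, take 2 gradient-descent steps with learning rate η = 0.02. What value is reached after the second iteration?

0.885088

f′(t) = 9t² + 5
Step 1: f′(3) = 86; t₁ = 3 − 0.02·86 = 1.28
Step 2: f′(1.28) = 19.7456; t₂ = 1.28 − 0.02·19.7456 = 0.885088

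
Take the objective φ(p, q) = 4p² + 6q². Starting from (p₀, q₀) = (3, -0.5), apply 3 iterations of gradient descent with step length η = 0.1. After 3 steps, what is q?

∇φ = (8p, 12q)
(p₁, q₁) = (3, -0.5) − 0.1·(24, -6) = (0.6, 0.1)
(p₂, q₂) = (0.6, 0.1) − 0.1·(4.8, 1.2) = (0.12, -0.02)
(p₃, q₃) = (0.12, -0.02) − 0.1·(0.96, -0.24) = (0.024, 0.004)
q = 0.004

0.004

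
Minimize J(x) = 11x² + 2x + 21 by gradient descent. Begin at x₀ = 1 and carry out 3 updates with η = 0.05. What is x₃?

J′(x) = 22x + 2
Step 1: J′(1) = 24; x₁ = 1 − 0.05·24 = -0.2
Step 2: J′(-0.2) = -2.4; x₂ = -0.2 − 0.05·(-2.4) = -0.08
Step 3: J′(-0.08) = 0.24; x₃ = -0.08 − 0.05·0.24 = -0.092

-0.092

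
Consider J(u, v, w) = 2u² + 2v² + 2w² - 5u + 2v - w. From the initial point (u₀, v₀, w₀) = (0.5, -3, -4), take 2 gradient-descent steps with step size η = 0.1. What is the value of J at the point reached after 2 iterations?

2.6976

∇J = (4u - 5, 4v + 2, 4w - 1)
(u₁, v₁, w₁) = (0.5, -3, -4) − 0.1·(-3, -10, -17) = (0.8, -2, -2.3)
(u₂, v₂, w₂) = (0.8, -2, -2.3) − 0.1·(-1.8, -6, -10.2) = (0.98, -1.4, -1.28)
J(0.98, -1.4, -1.28) = 2.6976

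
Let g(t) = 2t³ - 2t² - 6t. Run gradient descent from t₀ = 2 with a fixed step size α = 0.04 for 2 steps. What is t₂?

g′(t) = 6t² - 4t - 6
Step 1: g′(2) = 10; t₁ = 2 − 0.04·10 = 1.6
Step 2: g′(1.6) = 2.96; t₂ = 1.6 − 0.04·2.96 = 1.4816

1.4816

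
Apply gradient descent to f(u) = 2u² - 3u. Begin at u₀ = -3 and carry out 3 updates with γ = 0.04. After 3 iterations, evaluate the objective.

8.7552571392

f′(u) = 4u - 3
Step 1: f′(-3) = -15; u₁ = -3 − 0.04·(-15) = -2.4
Step 2: f′(-2.4) = -12.6; u₂ = -2.4 − 0.04·(-12.6) = -1.896
Step 3: f′(-1.896) = -10.584; u₃ = -1.896 − 0.04·(-10.584) = -1.47264
f(-1.47264) = 8.7552571392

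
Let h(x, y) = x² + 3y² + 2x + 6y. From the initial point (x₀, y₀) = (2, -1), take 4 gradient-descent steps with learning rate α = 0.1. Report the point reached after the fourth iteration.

∇h = (2x + 2, 6y + 6)
Step 1: at (2, -1), ∇h = (6, 0) → (2, -1) − 0.1·(6, 0) = (1.4, -1)
Step 2: at (1.4, -1), ∇h = (4.8, 0) → (1.4, -1) − 0.1·(4.8, 0) = (0.92, -1)
Step 3: at (0.92, -1), ∇h = (3.84, 0) → (0.92, -1) − 0.1·(3.84, 0) = (0.536, -1)
Step 4: at (0.536, -1), ∇h = (3.072, 0) → (0.536, -1) − 0.1·(3.072, 0) = (0.2288, -1)

(0.2288, -1)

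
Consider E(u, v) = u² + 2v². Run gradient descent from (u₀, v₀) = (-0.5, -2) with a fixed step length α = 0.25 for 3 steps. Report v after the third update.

∇E = (2u, 4v)
(u₁, v₁) = (-0.5, -2) − 0.25·(-1, -8) = (-0.25, 0)
(u₂, v₂) = (-0.25, 0) − 0.25·(-0.5, 0) = (-0.125, 0)
(u₃, v₃) = (-0.125, 0) − 0.25·(-0.25, 0) = (-0.0625, 0)
v = 0

0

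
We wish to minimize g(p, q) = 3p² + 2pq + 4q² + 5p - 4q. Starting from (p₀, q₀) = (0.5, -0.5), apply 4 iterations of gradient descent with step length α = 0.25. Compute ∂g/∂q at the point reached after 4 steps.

-5.6875

∇g = (6p + 2q + 5, 2p + 8q - 4)
Step 1: at (0.5, -0.5), ∇g = (7, -7) → (0.5, -0.5) − 0.25·(7, -7) = (-1.25, 1.25)
Step 2: at (-1.25, 1.25), ∇g = (0, 3.5) → (-1.25, 1.25) − 0.25·(0, 3.5) = (-1.25, 0.375)
Step 3: at (-1.25, 0.375), ∇g = (-1.75, -3.5) → (-1.25, 0.375) − 0.25·(-1.75, -3.5) = (-0.8125, 1.25)
Step 4: at (-0.8125, 1.25), ∇g = (2.625, 4.375) → (-0.8125, 1.25) − 0.25·(2.625, 4.375) = (-1.46875, 0.15625)
∂g/∂q at (-1.46875, 0.15625) = -5.6875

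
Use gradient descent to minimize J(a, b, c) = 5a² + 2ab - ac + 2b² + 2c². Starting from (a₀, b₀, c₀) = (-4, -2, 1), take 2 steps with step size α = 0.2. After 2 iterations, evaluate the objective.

189.184

∇J = (10a + 2b - c, 2a + 4b, -a + 4c)
(a₁, b₁, c₁) = (-4, -2, 1) − 0.2·(-45, -16, 8) = (5, 1.2, -0.6)
(a₂, b₂, c₂) = (5, 1.2, -0.6) − 0.2·(53, 14.8, -7.4) = (-5.6, -1.76, 0.88)
J(-5.6, -1.76, 0.88) = 189.184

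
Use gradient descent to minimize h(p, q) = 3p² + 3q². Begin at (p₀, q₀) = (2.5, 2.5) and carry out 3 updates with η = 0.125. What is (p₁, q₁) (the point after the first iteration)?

∇h = (6p, 6q)
(p₁, q₁) = (2.5, 2.5) − 0.125·(15, 15) = (0.625, 0.625)

(0.625, 0.625)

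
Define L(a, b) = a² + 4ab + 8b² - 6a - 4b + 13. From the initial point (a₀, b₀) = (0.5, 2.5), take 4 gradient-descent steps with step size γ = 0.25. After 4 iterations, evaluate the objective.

∇L = (2a + 4b - 6, 4a + 16b - 4)
Step 1: at (0.5, 2.5), ∇L = (5, 38) → (0.5, 2.5) − 0.25·(5, 38) = (-0.75, -7)
Step 2: at (-0.75, -7), ∇L = (-35.5, -119) → (-0.75, -7) − 0.25·(-35.5, -119) = (8.125, 22.75)
Step 3: at (8.125, 22.75), ∇L = (101.25, 392.5) → (8.125, 22.75) − 0.25·(101.25, 392.5) = (-17.1875, -75.375)
Step 4: at (-17.1875, -75.375), ∇L = (-341.875, -1278.75) → (-17.1875, -75.375) − 0.25·(-341.875, -1278.75) = (68.28125, 244.3125)
L(68.28125, 244.3125) = 547525.0244140625

547525.0244140625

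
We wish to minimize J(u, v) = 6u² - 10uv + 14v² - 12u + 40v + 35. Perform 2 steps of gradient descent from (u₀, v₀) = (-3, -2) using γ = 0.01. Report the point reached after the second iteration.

∇J = (12u - 10v - 12, -10u + 28v + 40)
(u₁, v₁) = (-3, -2) − 0.01·(-28, 14) = (-2.72, -2.14)
(u₂, v₂) = (-2.72, -2.14) − 0.01·(-23.24, 7.28) = (-2.4876, -2.2128)

(-2.4876, -2.2128)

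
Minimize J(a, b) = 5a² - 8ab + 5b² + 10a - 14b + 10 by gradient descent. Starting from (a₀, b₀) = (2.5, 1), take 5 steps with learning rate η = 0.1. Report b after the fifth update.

∇J = (10a - 8b + 10, -8a + 10b - 14)
(a₁, b₁) = (2.5, 1) − 0.1·(27, -24) = (-0.2, 3.4)
(a₂, b₂) = (-0.2, 3.4) − 0.1·(-19.2, 21.6) = (1.72, 1.24)
(a₃, b₃) = (1.72, 1.24) − 0.1·(17.28, -15.36) = (-0.008, 2.776)
(a₄, b₄) = (-0.008, 2.776) − 0.1·(-12.288, 13.824) = (1.2208, 1.3936)
(a₅, b₅) = (1.2208, 1.3936) − 0.1·(11.0592, -9.8304) = (0.11488, 2.37664)
b = 2.37664

2.37664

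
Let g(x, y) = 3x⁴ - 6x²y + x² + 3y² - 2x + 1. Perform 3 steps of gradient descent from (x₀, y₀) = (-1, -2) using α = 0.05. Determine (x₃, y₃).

∇g = (12x³ - 12xy + 2x - 2, -6x² + 6y)
Step 1: at (-1, -2), ∇g = (-40, -18) → (-1, -2) − 0.05·(-40, -18) = (1, -1.1)
Step 2: at (1, -1.1), ∇g = (25.2, -12.6) → (1, -1.1) − 0.05·(25.2, -12.6) = (-0.26, -0.47)
Step 3: at (-0.26, -0.47), ∇g = (-4.197312, -3.2256) → (-0.26, -0.47) − 0.05·(-4.197312, -3.2256) = (-0.0501344, -0.30872)

(-0.0501344, -0.30872)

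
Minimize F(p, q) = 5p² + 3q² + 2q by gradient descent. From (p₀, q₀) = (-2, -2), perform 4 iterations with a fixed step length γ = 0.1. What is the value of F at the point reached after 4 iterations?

-0.327872

∇F = (10p, 6q + 2)
Step 1: at (-2, -2), ∇F = (-20, -10) → (-2, -2) − 0.1·(-20, -10) = (0, -1)
Step 2: at (0, -1), ∇F = (0, -4) → (0, -1) − 0.1·(0, -4) = (0, -0.6)
Step 3: at (0, -0.6), ∇F = (0, -1.6) → (0, -0.6) − 0.1·(0, -1.6) = (0, -0.44)
Step 4: at (0, -0.44), ∇F = (0, -0.64) → (0, -0.44) − 0.1·(0, -0.64) = (0, -0.376)
F(0, -0.376) = -0.327872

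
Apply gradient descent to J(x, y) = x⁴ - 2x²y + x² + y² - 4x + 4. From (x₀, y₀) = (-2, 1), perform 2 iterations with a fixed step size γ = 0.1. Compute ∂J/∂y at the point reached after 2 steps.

∇J = (4x³ - 4xy + 2x - 4, -2x² + 2y)
Step 1: at (-2, 1), ∇J = (-32, -6) → (-2, 1) − 0.1·(-32, -6) = (1.2, 1.6)
Step 2: at (1.2, 1.6), ∇J = (-2.368, 0.32) → (1.2, 1.6) − 0.1·(-2.368, 0.32) = (1.4368, 1.568)
∂J/∂y at (1.4368, 1.568) = -0.99278848

-0.99278848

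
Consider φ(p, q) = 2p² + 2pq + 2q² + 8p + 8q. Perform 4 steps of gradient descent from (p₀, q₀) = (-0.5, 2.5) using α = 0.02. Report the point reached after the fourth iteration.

(-1.208064, 1.33997568)

∇φ = (4p + 2q + 8, 2p + 4q + 8)
(p₁, q₁) = (-0.5, 2.5) − 0.02·(11, 17) = (-0.72, 2.16)
(p₂, q₂) = (-0.72, 2.16) − 0.02·(9.44, 15.2) = (-0.9088, 1.856)
(p₃, q₃) = (-0.9088, 1.856) − 0.02·(8.0768, 13.6064) = (-1.070336, 1.583872)
(p₄, q₄) = (-1.070336, 1.583872) − 0.02·(6.8864, 12.194816) = (-1.208064, 1.33997568)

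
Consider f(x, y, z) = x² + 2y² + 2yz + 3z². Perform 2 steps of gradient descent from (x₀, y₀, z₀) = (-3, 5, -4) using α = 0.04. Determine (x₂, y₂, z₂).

∇f = (2x, 4y + 2z, 2y + 6z)
(x₁, y₁, z₁) = (-3, 5, -4) − 0.04·(-6, 12, -14) = (-2.76, 4.52, -3.44)
(x₂, y₂, z₂) = (-2.76, 4.52, -3.44) − 0.04·(-5.52, 11.2, -11.6) = (-2.5392, 4.072, -2.976)

(-2.5392, 4.072, -2.976)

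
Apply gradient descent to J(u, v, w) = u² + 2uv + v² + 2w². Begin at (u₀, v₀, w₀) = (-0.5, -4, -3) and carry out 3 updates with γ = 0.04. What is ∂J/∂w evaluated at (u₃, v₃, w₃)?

-7.112448

∇J = (2u + 2v, 2u + 2v, 4w)
(u₁, v₁, w₁) = (-0.5, -4, -3) − 0.04·(-9, -9, -12) = (-0.14, -3.64, -2.52)
(u₂, v₂, w₂) = (-0.14, -3.64, -2.52) − 0.04·(-7.56, -7.56, -10.08) = (0.1624, -3.3376, -2.1168)
(u₃, v₃, w₃) = (0.1624, -3.3376, -2.1168) − 0.04·(-6.3504, -6.3504, -8.4672) = (0.416416, -3.083584, -1.778112)
∂J/∂w at (0.416416, -3.083584, -1.778112) = -7.112448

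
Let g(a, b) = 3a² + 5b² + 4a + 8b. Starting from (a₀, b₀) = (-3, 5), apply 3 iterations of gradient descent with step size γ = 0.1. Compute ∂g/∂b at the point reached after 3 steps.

∇g = (6a + 4, 10b + 8)
Step 1: at (-3, 5), ∇g = (-14, 58) → (-3, 5) − 0.1·(-14, 58) = (-1.6, -0.8)
Step 2: at (-1.6, -0.8), ∇g = (-5.6, 0) → (-1.6, -0.8) − 0.1·(-5.6, 0) = (-1.04, -0.8)
Step 3: at (-1.04, -0.8), ∇g = (-2.24, 0) → (-1.04, -0.8) − 0.1·(-2.24, 0) = (-0.816, -0.8)
∂g/∂b at (-0.816, -0.8) = 0

0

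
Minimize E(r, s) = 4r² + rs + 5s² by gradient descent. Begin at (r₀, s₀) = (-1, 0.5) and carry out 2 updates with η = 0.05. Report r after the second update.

∇E = (8r + s, r + 10s)
Step 1: at (-1, 0.5), ∇E = (-7.5, 4) → (-1, 0.5) − 0.05·(-7.5, 4) = (-0.625, 0.3)
Step 2: at (-0.625, 0.3), ∇E = (-4.7, 2.375) → (-0.625, 0.3) − 0.05·(-4.7, 2.375) = (-0.39, 0.18125)
r = -0.39

-0.39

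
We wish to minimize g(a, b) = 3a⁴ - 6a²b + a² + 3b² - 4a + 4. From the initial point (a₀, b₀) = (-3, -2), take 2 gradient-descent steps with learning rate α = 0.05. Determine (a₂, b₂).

∇g = (12a³ - 12ab + 2a - 4, -6a² + 6b)
(a₁, b₁) = (-3, -2) − 0.05·(-406, -66) = (17.3, 1.3)
(a₂, b₂) = (17.3, 1.3) − 0.05·(61893.324, -1787.94) = (-3077.3662, 90.697)

(-3077.3662, 90.697)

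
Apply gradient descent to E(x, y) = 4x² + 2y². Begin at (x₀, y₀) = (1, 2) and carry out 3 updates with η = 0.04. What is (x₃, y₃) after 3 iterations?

(0.314432, 1.185408)

∇E = (8x, 4y)
(x₁, y₁) = (1, 2) − 0.04·(8, 8) = (0.68, 1.68)
(x₂, y₂) = (0.68, 1.68) − 0.04·(5.44, 6.72) = (0.4624, 1.4112)
(x₃, y₃) = (0.4624, 1.4112) − 0.04·(3.6992, 5.6448) = (0.314432, 1.185408)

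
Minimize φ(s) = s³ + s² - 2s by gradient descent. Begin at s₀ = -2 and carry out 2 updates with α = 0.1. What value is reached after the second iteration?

φ′(s) = 3s² + 2s - 2
Step 1: φ′(-2) = 6; s₁ = -2 − 0.1·6 = -2.6
Step 2: φ′(-2.6) = 13.08; s₂ = -2.6 − 0.1·13.08 = -3.908

-3.908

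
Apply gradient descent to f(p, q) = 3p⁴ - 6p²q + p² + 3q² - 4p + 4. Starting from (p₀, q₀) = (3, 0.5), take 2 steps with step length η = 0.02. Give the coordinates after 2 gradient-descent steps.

(3.46671104, 2.535872)

∇f = (12p³ - 12pq + 2p - 4, -6p² + 6q)
(p₁, q₁) = (3, 0.5) − 0.02·(308, -51) = (-3.16, 1.52)
(p₂, q₂) = (-3.16, 1.52) − 0.02·(-331.335552, -50.7936) = (3.46671104, 2.535872)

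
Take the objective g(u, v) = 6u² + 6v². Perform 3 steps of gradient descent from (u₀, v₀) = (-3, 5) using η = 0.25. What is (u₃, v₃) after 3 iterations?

(24, -40)

∇g = (12u, 12v)
(u₁, v₁) = (-3, 5) − 0.25·(-36, 60) = (6, -10)
(u₂, v₂) = (6, -10) − 0.25·(72, -120) = (-12, 20)
(u₃, v₃) = (-12, 20) − 0.25·(-144, 240) = (24, -40)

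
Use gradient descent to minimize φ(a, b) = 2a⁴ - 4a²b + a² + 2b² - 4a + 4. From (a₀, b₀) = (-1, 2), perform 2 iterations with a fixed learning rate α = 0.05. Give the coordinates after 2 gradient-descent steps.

∇φ = (8a³ - 8ab + 2a - 4, -4a² + 4b)
Step 1: at (-1, 2), ∇φ = (2, 4) → (-1, 2) − 0.05·(2, 4) = (-1.1, 1.8)
Step 2: at (-1.1, 1.8), ∇φ = (-1.008, 2.36) → (-1.1, 1.8) − 0.05·(-1.008, 2.36) = (-1.0496, 1.682)

(-1.0496, 1.682)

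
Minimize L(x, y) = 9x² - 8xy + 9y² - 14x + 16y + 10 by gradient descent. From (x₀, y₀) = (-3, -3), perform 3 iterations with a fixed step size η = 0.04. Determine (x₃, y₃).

(-0.14944, -1.30336)

∇L = (18x - 8y - 14, -8x + 18y + 16)
Step 1: at (-3, -3), ∇L = (-44, -14) → (-3, -3) − 0.04·(-44, -14) = (-1.24, -2.44)
Step 2: at (-1.24, -2.44), ∇L = (-16.8, -18) → (-1.24, -2.44) − 0.04·(-16.8, -18) = (-0.568, -1.72)
Step 3: at (-0.568, -1.72), ∇L = (-10.464, -10.416) → (-0.568, -1.72) − 0.04·(-10.464, -10.416) = (-0.14944, -1.30336)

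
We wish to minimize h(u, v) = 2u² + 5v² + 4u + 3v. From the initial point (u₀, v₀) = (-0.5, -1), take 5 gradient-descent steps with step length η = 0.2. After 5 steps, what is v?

0.4

∇h = (4u + 4, 10v + 3)
(u₁, v₁) = (-0.5, -1) − 0.2·(2, -7) = (-0.9, 0.4)
(u₂, v₂) = (-0.9, 0.4) − 0.2·(0.4, 7) = (-0.98, -1)
(u₃, v₃) = (-0.98, -1) − 0.2·(0.08, -7) = (-0.996, 0.4)
(u₄, v₄) = (-0.996, 0.4) − 0.2·(0.016, 7) = (-0.9992, -1)
(u₅, v₅) = (-0.9992, -1) − 0.2·(0.0032, -7) = (-0.99984, 0.4)
v = 0.4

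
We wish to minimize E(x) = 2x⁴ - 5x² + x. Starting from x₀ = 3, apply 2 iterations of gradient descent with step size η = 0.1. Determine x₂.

E′(x) = 8x³ - 10x + 1
Step 1: E′(3) = 187; x₁ = 3 − 0.1·187 = -15.7
Step 2: E′(-15.7) = -30801.144; x₂ = -15.7 − 0.1·(-30801.144) = 3064.4144

3064.4144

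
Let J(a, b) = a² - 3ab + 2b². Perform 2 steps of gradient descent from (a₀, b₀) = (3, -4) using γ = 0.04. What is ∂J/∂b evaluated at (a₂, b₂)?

-14.1984

∇J = (2a - 3b, -3a + 4b)
Step 1: at (3, -4), ∇J = (18, -25) → (3, -4) − 0.04·(18, -25) = (2.28, -3)
Step 2: at (2.28, -3), ∇J = (13.56, -18.84) → (2.28, -3) − 0.04·(13.56, -18.84) = (1.7376, -2.2464)
∂J/∂b at (1.7376, -2.2464) = -14.1984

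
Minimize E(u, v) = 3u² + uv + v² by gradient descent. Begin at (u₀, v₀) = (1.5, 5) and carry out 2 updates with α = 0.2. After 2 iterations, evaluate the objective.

3.2432

∇E = (6u + v, u + 2v)
Step 1: at (1.5, 5), ∇E = (14, 11.5) → (1.5, 5) − 0.2·(14, 11.5) = (-1.3, 2.7)
Step 2: at (-1.3, 2.7), ∇E = (-5.1, 4.1) → (-1.3, 2.7) − 0.2·(-5.1, 4.1) = (-0.28, 1.88)
E(-0.28, 1.88) = 3.2432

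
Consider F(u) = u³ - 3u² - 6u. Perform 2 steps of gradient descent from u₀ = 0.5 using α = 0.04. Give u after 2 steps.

F′(u) = 3u² - 6u - 6
Step 1: F′(0.5) = -8.25; u₁ = 0.5 − 0.04·(-8.25) = 0.83
Step 2: F′(0.83) = -8.9133; u₂ = 0.83 − 0.04·(-8.9133) = 1.186532

1.186532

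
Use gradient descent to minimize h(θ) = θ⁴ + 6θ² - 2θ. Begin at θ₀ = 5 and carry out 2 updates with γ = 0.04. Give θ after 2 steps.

h′(θ) = 4θ³ + 12θ - 2
θ₁ = 5 − 0.04·558 = -17.32
θ₂ = -17.32 − 0.04·(-20992.620672) = 822.38482688

822.38482688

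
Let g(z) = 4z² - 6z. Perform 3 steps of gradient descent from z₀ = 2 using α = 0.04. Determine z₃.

g′(z) = 8z - 6
z₁ = 2 − 0.04·10 = 1.6
z₂ = 1.6 − 0.04·6.8 = 1.328
z₃ = 1.328 − 0.04·4.624 = 1.14304

1.14304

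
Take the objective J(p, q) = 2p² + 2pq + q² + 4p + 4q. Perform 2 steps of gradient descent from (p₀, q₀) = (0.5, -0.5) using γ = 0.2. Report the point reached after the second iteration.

(-0.38, -1.38)

∇J = (4p + 2q + 4, 2p + 2q + 4)
(p₁, q₁) = (0.5, -0.5) − 0.2·(5, 4) = (-0.5, -1.3)
(p₂, q₂) = (-0.5, -1.3) − 0.2·(-0.6, 0.4) = (-0.38, -1.38)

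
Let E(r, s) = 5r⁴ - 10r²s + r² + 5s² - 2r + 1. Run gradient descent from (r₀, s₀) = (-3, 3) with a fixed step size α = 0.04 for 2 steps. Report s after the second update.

58.18336

∇E = (20r³ - 20rs + 2r - 2, -10r² + 10s)
(r₁, s₁) = (-3, 3) − 0.04·(-368, -60) = (11.72, 5.4)
(r₂, s₂) = (11.72, 5.4) − 0.04·(30952.48896, -1319.584) = (-1226.3795584, 58.18336)
s = 58.18336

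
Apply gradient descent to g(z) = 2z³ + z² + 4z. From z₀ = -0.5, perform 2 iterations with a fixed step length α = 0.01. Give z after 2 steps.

g′(z) = 6z² + 2z + 4
z₁ = -0.5 − 0.01·4.5 = -0.545
z₂ = -0.545 − 0.01·4.69215 = -0.5919215

-0.5919215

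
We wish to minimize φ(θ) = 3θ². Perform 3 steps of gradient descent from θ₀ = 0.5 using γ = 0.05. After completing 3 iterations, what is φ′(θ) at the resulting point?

φ′(θ) = 6θ
θ₁ = 0.5 − 0.05·3 = 0.35
θ₂ = 0.35 − 0.05·2.1 = 0.245
θ₃ = 0.245 − 0.05·1.47 = 0.1715
φ′(θ) at (0.1715) = 1.029

1.029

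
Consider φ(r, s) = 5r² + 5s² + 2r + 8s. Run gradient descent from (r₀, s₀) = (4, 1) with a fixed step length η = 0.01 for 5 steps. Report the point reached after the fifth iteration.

(2.280058, 0.262882)

∇φ = (10r + 2, 10s + 8)
(r₁, s₁) = (4, 1) − 0.01·(42, 18) = (3.58, 0.82)
(r₂, s₂) = (3.58, 0.82) − 0.01·(37.8, 16.2) = (3.202, 0.658)
(r₃, s₃) = (3.202, 0.658) − 0.01·(34.02, 14.58) = (2.8618, 0.5122)
(r₄, s₄) = (2.8618, 0.5122) − 0.01·(30.618, 13.122) = (2.55562, 0.38098)
(r₅, s₅) = (2.55562, 0.38098) − 0.01·(27.5562, 11.8098) = (2.280058, 0.262882)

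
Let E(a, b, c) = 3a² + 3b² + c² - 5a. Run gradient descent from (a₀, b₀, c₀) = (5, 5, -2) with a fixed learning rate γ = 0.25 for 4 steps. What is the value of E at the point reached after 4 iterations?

-1.5712890625

∇E = (6a - 5, 6b, 2c)
Step 1: at (5, 5, -2), ∇E = (25, 30, -4) → (5, 5, -2) − 0.25·(25, 30, -4) = (-1.25, -2.5, -1)
Step 2: at (-1.25, -2.5, -1), ∇E = (-12.5, -15, -2) → (-1.25, -2.5, -1) − 0.25·(-12.5, -15, -2) = (1.875, 1.25, -0.5)
Step 3: at (1.875, 1.25, -0.5), ∇E = (6.25, 7.5, -1) → (1.875, 1.25, -0.5) − 0.25·(6.25, 7.5, -1) = (0.3125, -0.625, -0.25)
Step 4: at (0.3125, -0.625, -0.25), ∇E = (-3.125, -3.75, -0.5) → (0.3125, -0.625, -0.25) − 0.25·(-3.125, -3.75, -0.5) = (1.09375, 0.3125, -0.125)
E(1.09375, 0.3125, -0.125) = -1.5712890625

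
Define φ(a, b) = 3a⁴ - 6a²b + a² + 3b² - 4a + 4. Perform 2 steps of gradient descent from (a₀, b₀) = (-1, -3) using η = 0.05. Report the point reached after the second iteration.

∇φ = (12a³ - 12ab + 2a - 4, -6a² + 6b)
(a₁, b₁) = (-1, -3) − 0.05·(-54, -24) = (1.7, -1.8)
(a₂, b₂) = (1.7, -1.8) − 0.05·(95.076, -28.14) = (-3.0538, -0.393)

(-3.0538, -0.393)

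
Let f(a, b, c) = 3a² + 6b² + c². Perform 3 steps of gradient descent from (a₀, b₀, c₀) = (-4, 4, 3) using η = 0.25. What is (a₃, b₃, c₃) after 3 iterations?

∇f = (6a, 12b, 2c)
Step 1: at (-4, 4, 3), ∇f = (-24, 48, 6) → (-4, 4, 3) − 0.25·(-24, 48, 6) = (2, -8, 1.5)
Step 2: at (2, -8, 1.5), ∇f = (12, -96, 3) → (2, -8, 1.5) − 0.25·(12, -96, 3) = (-1, 16, 0.75)
Step 3: at (-1, 16, 0.75), ∇f = (-6, 192, 1.5) → (-1, 16, 0.75) − 0.25·(-6, 192, 1.5) = (0.5, -32, 0.375)

(0.5, -32, 0.375)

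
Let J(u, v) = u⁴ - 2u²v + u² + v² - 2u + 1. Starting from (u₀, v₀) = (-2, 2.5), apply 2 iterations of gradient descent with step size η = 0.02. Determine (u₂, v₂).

∇J = (4u³ - 4uv + 2u - 2, -2u² + 2v)
Step 1: at (-2, 2.5), ∇J = (-18, -3) → (-2, 2.5) − 0.02·(-18, -3) = (-1.64, 2.56)
Step 2: at (-1.64, 2.56), ∇J = (-6.130176, -0.2592) → (-1.64, 2.56) − 0.02·(-6.130176, -0.2592) = (-1.51739648, 2.565184)

(-1.51739648, 2.565184)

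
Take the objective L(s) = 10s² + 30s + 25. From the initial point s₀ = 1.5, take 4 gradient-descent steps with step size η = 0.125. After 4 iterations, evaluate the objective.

2309.1015625

L′(s) = 20s + 30
Step 1: L′(1.5) = 60; s₁ = 1.5 − 0.125·60 = -6
Step 2: L′(-6) = -90; s₂ = -6 − 0.125·(-90) = 5.25
Step 3: L′(5.25) = 135; s₃ = 5.25 − 0.125·135 = -11.625
Step 4: L′(-11.625) = -202.5; s₄ = -11.625 − 0.125·(-202.5) = 13.6875
L(13.6875) = 2309.1015625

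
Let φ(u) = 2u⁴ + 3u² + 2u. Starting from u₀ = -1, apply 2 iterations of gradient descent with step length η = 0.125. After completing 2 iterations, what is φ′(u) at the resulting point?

φ′(u) = 8u³ + 6u + 2
Step 1: φ′(-1) = -12; u₁ = -1 − 0.125·(-12) = 0.5
Step 2: φ′(0.5) = 6; u₂ = 0.5 − 0.125·6 = -0.25
φ′(u) at (-0.25) = 0.375

0.375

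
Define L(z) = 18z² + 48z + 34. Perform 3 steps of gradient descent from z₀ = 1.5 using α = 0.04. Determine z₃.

L′(z) = 36z + 48
z₁ = 1.5 − 0.04·102 = -2.58
z₂ = -2.58 − 0.04·(-44.88) = -0.7848
z₃ = -0.7848 − 0.04·19.7472 = -1.574688

-1.574688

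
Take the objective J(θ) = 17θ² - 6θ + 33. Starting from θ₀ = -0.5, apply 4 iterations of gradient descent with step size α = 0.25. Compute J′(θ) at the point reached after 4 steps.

-72773.4375

J′(θ) = 34θ - 6
θ₁ = -0.5 − 0.25·(-23) = 5.25
θ₂ = 5.25 − 0.25·172.5 = -37.875
θ₃ = -37.875 − 0.25·(-1293.75) = 285.5625
θ₄ = 285.5625 − 0.25·9703.125 = -2140.21875
J′(θ) at (-2140.21875) = -72773.4375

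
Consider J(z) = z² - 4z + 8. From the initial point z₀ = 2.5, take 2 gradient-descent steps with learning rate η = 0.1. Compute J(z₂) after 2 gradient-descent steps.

4.1024

J′(z) = 2z - 4
z₁ = 2.5 − 0.1·1 = 2.4
z₂ = 2.4 − 0.1·0.8 = 2.32
J(2.32) = 4.1024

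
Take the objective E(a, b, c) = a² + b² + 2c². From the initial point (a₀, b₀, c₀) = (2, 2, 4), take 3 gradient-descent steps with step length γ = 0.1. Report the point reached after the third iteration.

∇E = (2a, 2b, 4c)
(a₁, b₁, c₁) = (2, 2, 4) − 0.1·(4, 4, 16) = (1.6, 1.6, 2.4)
(a₂, b₂, c₂) = (1.6, 1.6, 2.4) − 0.1·(3.2, 3.2, 9.6) = (1.28, 1.28, 1.44)
(a₃, b₃, c₃) = (1.28, 1.28, 1.44) − 0.1·(2.56, 2.56, 5.76) = (1.024, 1.024, 0.864)

(1.024, 1.024, 0.864)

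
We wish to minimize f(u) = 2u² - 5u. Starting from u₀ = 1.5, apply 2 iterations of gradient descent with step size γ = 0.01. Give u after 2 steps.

1.4804

f′(u) = 4u - 5
u₁ = 1.5 − 0.01·1 = 1.49
u₂ = 1.49 − 0.01·0.96 = 1.4804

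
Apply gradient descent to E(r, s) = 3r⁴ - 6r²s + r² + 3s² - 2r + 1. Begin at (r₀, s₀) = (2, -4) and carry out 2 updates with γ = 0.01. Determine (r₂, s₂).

(0.05343008, -3.308584)

∇E = (12r³ - 12rs + 2r - 2, -6r² + 6s)
Step 1: at (2, -4), ∇E = (194, -48) → (2, -4) − 0.01·(194, -48) = (0.06, -3.52)
Step 2: at (0.06, -3.52), ∇E = (0.656992, -21.1416) → (0.06, -3.52) − 0.01·(0.656992, -21.1416) = (0.05343008, -3.308584)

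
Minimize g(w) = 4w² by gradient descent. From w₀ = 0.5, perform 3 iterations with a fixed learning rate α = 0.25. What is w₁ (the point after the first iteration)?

-0.5

g′(w) = 8w
w₁ = 0.5 − 0.25·4 = -0.5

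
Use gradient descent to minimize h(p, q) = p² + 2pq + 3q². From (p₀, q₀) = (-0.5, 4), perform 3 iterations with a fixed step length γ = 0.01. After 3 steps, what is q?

3.354568

∇h = (2p + 2q, 2p + 6q)
Step 1: at (-0.5, 4), ∇h = (7, 23) → (-0.5, 4) − 0.01·(7, 23) = (-0.57, 3.77)
Step 2: at (-0.57, 3.77), ∇h = (6.4, 21.48) → (-0.57, 3.77) − 0.01·(6.4, 21.48) = (-0.634, 3.5552)
Step 3: at (-0.634, 3.5552), ∇h = (5.8424, 20.0632) → (-0.634, 3.5552) − 0.01·(5.8424, 20.0632) = (-0.692424, 3.354568)
q = 3.354568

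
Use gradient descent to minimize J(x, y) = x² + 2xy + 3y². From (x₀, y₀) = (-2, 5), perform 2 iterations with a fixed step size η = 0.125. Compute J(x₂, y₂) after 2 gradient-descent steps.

∇J = (2x + 2y, 2x + 6y)
(x₁, y₁) = (-2, 5) − 0.125·(6, 26) = (-2.75, 1.75)
(x₂, y₂) = (-2.75, 1.75) − 0.125·(-2, 5) = (-2.5, 1.125)
J(-2.5, 1.125) = 4.421875

4.421875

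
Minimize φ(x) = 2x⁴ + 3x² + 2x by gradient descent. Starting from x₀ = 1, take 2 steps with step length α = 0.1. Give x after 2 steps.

φ′(x) = 8x³ + 6x + 2
Step 1: φ′(1) = 16; x₁ = 1 − 0.1·16 = -0.6
Step 2: φ′(-0.6) = -3.328; x₂ = -0.6 − 0.1·(-3.328) = -0.2672

-0.2672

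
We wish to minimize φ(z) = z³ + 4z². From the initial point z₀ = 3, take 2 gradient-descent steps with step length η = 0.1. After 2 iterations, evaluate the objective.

6.856876593

φ′(z) = 3z² + 8z
Step 1: φ′(3) = 51; z₁ = 3 − 0.1·51 = -2.1
Step 2: φ′(-2.1) = -3.57; z₂ = -2.1 − 0.1·(-3.57) = -1.743
φ(-1.743) = 6.856876593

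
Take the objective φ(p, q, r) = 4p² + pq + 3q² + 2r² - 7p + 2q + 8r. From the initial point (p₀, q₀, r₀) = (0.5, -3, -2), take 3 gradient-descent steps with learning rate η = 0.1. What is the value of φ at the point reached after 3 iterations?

∇φ = (8p + q - 7, p + 6q + 2, 4r + 8)
(p₁, q₁, r₁) = (0.5, -3, -2) − 0.1·(-6, -15.5, 0) = (1.1, -1.45, -2)
(p₂, q₂, r₂) = (1.1, -1.45, -2) − 0.1·(0.35, -5.6, 0) = (1.065, -0.89, -2)
(p₃, q₃, r₃) = (1.065, -0.89, -2) − 0.1·(0.63, -2.275, 0) = (1.002, -0.6625, -2)
φ(1.002, -0.6625, -2) = -11.67009025

-11.67009025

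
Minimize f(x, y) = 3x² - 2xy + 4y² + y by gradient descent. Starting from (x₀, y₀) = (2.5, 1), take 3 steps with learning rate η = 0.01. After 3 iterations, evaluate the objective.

∇f = (6x - 2y, -2x + 8y + 1)
Step 1: at (2.5, 1), ∇f = (13, 4) → (2.5, 1) − 0.01·(13, 4) = (2.37, 0.96)
Step 2: at (2.37, 0.96), ∇f = (12.3, 3.94) → (2.37, 0.96) − 0.01·(12.3, 3.94) = (2.247, 0.9206)
Step 3: at (2.247, 0.9206), ∇f = (11.6408, 3.8708) → (2.247, 0.9206) − 0.01·(11.6408, 3.8708) = (2.130592, 0.881892)
f(2.130592, 0.881892) = 13.85318872992

13.85318872992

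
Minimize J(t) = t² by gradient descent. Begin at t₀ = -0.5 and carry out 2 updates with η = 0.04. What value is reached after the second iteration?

J′(t) = 2t
t₁ = -0.5 − 0.04·(-1) = -0.46
t₂ = -0.46 − 0.04·(-0.92) = -0.4232

-0.4232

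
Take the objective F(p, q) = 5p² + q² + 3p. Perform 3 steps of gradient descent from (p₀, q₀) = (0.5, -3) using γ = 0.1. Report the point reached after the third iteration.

(-0.3, -1.536)

∇F = (10p + 3, 2q)
Step 1: at (0.5, -3), ∇F = (8, -6) → (0.5, -3) − 0.1·(8, -6) = (-0.3, -2.4)
Step 2: at (-0.3, -2.4), ∇F = (0, -4.8) → (-0.3, -2.4) − 0.1·(0, -4.8) = (-0.3, -1.92)
Step 3: at (-0.3, -1.92), ∇F = (0, -3.84) → (-0.3, -1.92) − 0.1·(0, -3.84) = (-0.3, -1.536)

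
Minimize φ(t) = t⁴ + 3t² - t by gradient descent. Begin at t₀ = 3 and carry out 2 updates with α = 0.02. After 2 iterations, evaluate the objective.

0.19850625

φ′(t) = 4t³ + 6t - 1
t₁ = 3 − 0.02·125 = 0.5
t₂ = 0.5 − 0.02·2.5 = 0.45
φ(0.45) = 0.19850625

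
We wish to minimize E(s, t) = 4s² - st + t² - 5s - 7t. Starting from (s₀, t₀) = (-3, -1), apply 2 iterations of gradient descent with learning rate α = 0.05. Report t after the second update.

∇E = (8s - t - 5, -s + 2t - 7)
(s₁, t₁) = (-3, -1) − 0.05·(-28, -6) = (-1.6, -0.7)
(s₂, t₂) = (-1.6, -0.7) − 0.05·(-17.1, -6.8) = (-0.745, -0.36)
t = -0.36

-0.36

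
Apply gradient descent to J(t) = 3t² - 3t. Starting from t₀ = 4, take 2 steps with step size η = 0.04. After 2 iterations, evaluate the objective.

11.51059968

J′(t) = 6t - 3
t₁ = 4 − 0.04·21 = 3.16
t₂ = 3.16 − 0.04·15.96 = 2.5216
J(2.5216) = 11.51059968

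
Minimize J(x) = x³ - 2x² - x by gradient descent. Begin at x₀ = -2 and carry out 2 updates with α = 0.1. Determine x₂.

-9.923

J′(x) = 3x² - 4x - 1
Step 1: J′(-2) = 19; x₁ = -2 − 0.1·19 = -3.9
Step 2: J′(-3.9) = 60.23; x₂ = -3.9 − 0.1·60.23 = -9.923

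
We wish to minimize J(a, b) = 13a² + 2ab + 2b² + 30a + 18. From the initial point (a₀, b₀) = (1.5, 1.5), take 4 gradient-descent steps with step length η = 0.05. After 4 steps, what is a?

-1.2

∇J = (26a + 2b + 30, 2a + 4b)
Step 1: at (1.5, 1.5), ∇J = (72, 9) → (1.5, 1.5) − 0.05·(72, 9) = (-2.1, 1.05)
Step 2: at (-2.1, 1.05), ∇J = (-22.5, 0) → (-2.1, 1.05) − 0.05·(-22.5, 0) = (-0.975, 1.05)
Step 3: at (-0.975, 1.05), ∇J = (6.75, 2.25) → (-0.975, 1.05) − 0.05·(6.75, 2.25) = (-1.3125, 0.9375)
Step 4: at (-1.3125, 0.9375), ∇J = (-2.25, 1.125) → (-1.3125, 0.9375) − 0.05·(-2.25, 1.125) = (-1.2, 0.88125)
a = -1.2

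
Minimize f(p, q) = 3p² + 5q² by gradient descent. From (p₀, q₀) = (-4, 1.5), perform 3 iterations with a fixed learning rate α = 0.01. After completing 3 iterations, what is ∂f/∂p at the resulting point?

-19.934016

∇f = (6p, 10q)
(p₁, q₁) = (-4, 1.5) − 0.01·(-24, 15) = (-3.76, 1.35)
(p₂, q₂) = (-3.76, 1.35) − 0.01·(-22.56, 13.5) = (-3.5344, 1.215)
(p₃, q₃) = (-3.5344, 1.215) − 0.01·(-21.2064, 12.15) = (-3.322336, 1.0935)
∂f/∂p at (-3.322336, 1.0935) = -19.934016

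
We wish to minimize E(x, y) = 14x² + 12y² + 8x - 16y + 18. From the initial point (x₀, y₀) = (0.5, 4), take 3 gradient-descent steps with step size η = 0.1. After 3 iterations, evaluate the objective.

∇E = (28x + 8, 24y - 16)
Step 1: at (0.5, 4), ∇E = (22, 80) → (0.5, 4) − 0.1·(22, 80) = (-1.7, -4)
Step 2: at (-1.7, -4), ∇E = (-39.6, -112) → (-1.7, -4) − 0.1·(-39.6, -112) = (2.26, 7.2)
Step 3: at (2.26, 7.2), ∇E = (71.28, 156.8) → (2.26, 7.2) − 0.1·(71.28, 156.8) = (-4.868, -8.48)
E(-4.868, -8.48) = 1309.424736

1309.424736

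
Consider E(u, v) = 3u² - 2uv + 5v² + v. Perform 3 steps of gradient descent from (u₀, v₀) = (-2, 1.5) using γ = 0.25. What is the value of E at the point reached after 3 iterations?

670.203125

∇E = (6u - 2v, -2u + 10v + 1)
Step 1: at (-2, 1.5), ∇E = (-15, 20) → (-2, 1.5) − 0.25·(-15, 20) = (1.75, -3.5)
Step 2: at (1.75, -3.5), ∇E = (17.5, -37.5) → (1.75, -3.5) − 0.25·(17.5, -37.5) = (-2.625, 5.875)
Step 3: at (-2.625, 5.875), ∇E = (-27.5, 65) → (-2.625, 5.875) − 0.25·(-27.5, 65) = (4.25, -10.375)
E(4.25, -10.375) = 670.203125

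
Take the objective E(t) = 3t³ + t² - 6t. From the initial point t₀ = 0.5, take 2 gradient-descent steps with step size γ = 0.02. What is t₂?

E′(t) = 9t² + 2t - 6
t₁ = 0.5 − 0.02·(-2.75) = 0.555
t₂ = 0.555 − 0.02·(-2.117775) = 0.5973555

0.5973555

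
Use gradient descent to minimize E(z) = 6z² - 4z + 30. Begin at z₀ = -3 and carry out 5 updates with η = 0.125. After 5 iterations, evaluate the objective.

29.3984375

E′(z) = 12z - 4
Step 1: E′(-3) = -40; z₁ = -3 − 0.125·(-40) = 2
Step 2: E′(2) = 20; z₂ = 2 − 0.125·20 = -0.5
Step 3: E′(-0.5) = -10; z₃ = -0.5 − 0.125·(-10) = 0.75
Step 4: E′(0.75) = 5; z₄ = 0.75 − 0.125·5 = 0.125
Step 5: E′(0.125) = -2.5; z₅ = 0.125 − 0.125·(-2.5) = 0.4375
E(0.4375) = 29.3984375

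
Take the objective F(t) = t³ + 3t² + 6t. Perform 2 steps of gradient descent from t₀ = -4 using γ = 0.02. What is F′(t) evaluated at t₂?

62.07688128

F′(t) = 3t² + 6t + 6
Step 1: F′(-4) = 30; t₁ = -4 − 0.02·30 = -4.6
Step 2: F′(-4.6) = 41.88; t₂ = -4.6 − 0.02·41.88 = -5.4376
F′(t) at (-5.4376) = 62.07688128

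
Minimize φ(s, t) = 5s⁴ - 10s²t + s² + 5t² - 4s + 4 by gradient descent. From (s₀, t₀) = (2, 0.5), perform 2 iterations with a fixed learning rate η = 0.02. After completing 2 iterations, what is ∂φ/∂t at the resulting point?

3.3596416

∇φ = (20s³ - 20st + 2s - 4, -10s² + 10t)
(s₁, t₁) = (2, 0.5) − 0.02·(140, -35) = (-0.8, 1.2)
(s₂, t₂) = (-0.8, 1.2) − 0.02·(3.36, 5.6) = (-0.8672, 1.088)
∂φ/∂t at (-0.8672, 1.088) = 3.3596416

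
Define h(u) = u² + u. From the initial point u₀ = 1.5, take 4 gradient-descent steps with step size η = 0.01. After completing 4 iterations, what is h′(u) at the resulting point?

3.68947264

h′(u) = 2u + 1
Step 1: h′(1.5) = 4; u₁ = 1.5 − 0.01·4 = 1.46
Step 2: h′(1.46) = 3.92; u₂ = 1.46 − 0.01·3.92 = 1.4208
Step 3: h′(1.4208) = 3.8416; u₃ = 1.4208 − 0.01·3.8416 = 1.382384
Step 4: h′(1.382384) = 3.764768; u₄ = 1.382384 − 0.01·3.764768 = 1.34473632
h′(u) at (1.34473632) = 3.68947264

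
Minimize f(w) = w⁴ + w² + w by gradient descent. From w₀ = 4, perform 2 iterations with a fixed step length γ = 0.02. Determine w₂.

f′(w) = 4w³ + 2w + 1
w₁ = 4 − 0.02·265 = -1.3
w₂ = -1.3 − 0.02·(-10.388) = -1.09224

-1.09224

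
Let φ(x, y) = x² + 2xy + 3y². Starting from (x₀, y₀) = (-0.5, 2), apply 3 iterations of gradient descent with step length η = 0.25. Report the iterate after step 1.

(-1.25, -0.75)

∇φ = (2x + 2y, 2x + 6y)
Step 1: at (-0.5, 2), ∇φ = (3, 11) → (-0.5, 2) − 0.25·(3, 11) = (-1.25, -0.75)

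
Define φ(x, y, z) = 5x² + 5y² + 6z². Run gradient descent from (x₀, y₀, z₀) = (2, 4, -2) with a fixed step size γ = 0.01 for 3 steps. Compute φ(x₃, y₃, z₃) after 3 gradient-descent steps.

∇φ = (10x, 10y, 12z)
(x₁, y₁, z₁) = (2, 4, -2) − 0.01·(20, 40, -24) = (1.8, 3.6, -1.76)
(x₂, y₂, z₂) = (1.8, 3.6, -1.76) − 0.01·(18, 36, -21.12) = (1.62, 3.24, -1.5488)
(x₃, y₃, z₃) = (1.62, 3.24, -1.5488) − 0.01·(16.2, 32.4, -18.5856) = (1.458, 2.916, -1.362944)
φ(1.458, 2.916, -1.362944) = 64.289798082816

64.289798082816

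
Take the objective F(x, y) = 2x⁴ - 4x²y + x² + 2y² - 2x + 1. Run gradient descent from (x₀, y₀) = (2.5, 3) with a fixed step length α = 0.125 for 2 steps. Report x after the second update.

∇F = (8x³ - 8xy + 2x - 2, -4x² + 4y)
Step 1: at (2.5, 3), ∇F = (68, -13) → (2.5, 3) − 0.125·(68, -13) = (-6, 4.625)
Step 2: at (-6, 4.625), ∇F = (-1520, -125.5) → (-6, 4.625) − 0.125·(-1520, -125.5) = (184, 20.3125)
x = 184

184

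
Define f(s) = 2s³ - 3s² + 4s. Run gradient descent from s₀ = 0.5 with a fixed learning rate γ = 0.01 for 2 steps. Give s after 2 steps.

0.4499625

f′(s) = 6s² - 6s + 4
Step 1: f′(0.5) = 2.5; s₁ = 0.5 − 0.01·2.5 = 0.475
Step 2: f′(0.475) = 2.50375; s₂ = 0.475 − 0.01·2.50375 = 0.4499625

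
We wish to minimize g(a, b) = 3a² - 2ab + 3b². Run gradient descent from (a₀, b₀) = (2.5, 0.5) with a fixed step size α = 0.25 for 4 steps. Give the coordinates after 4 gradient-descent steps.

(1, -1)

∇g = (6a - 2b, -2a + 6b)
(a₁, b₁) = (2.5, 0.5) − 0.25·(14, -2) = (-1, 1)
(a₂, b₂) = (-1, 1) − 0.25·(-8, 8) = (1, -1)
(a₃, b₃) = (1, -1) − 0.25·(8, -8) = (-1, 1)
(a₄, b₄) = (-1, 1) − 0.25·(-8, 8) = (1, -1)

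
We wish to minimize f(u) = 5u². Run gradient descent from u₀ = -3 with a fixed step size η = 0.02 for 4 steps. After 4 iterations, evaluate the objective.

7.5497472

f′(u) = 10u
Step 1: f′(-3) = -30; u₁ = -3 − 0.02·(-30) = -2.4
Step 2: f′(-2.4) = -24; u₂ = -2.4 − 0.02·(-24) = -1.92
Step 3: f′(-1.92) = -19.2; u₃ = -1.92 − 0.02·(-19.2) = -1.536
Step 4: f′(-1.536) = -15.36; u₄ = -1.536 − 0.02·(-15.36) = -1.2288
f(-1.2288) = 7.5497472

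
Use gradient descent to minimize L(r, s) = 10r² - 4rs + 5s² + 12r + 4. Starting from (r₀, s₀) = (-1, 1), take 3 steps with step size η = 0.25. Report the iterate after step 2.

(-13.5, 5.75)

∇L = (20r - 4s + 12, -4r + 10s)
Step 1: at (-1, 1), ∇L = (-12, 14) → (-1, 1) − 0.25·(-12, 14) = (2, -2.5)
Step 2: at (2, -2.5), ∇L = (62, -33) → (2, -2.5) − 0.25·(62, -33) = (-13.5, 5.75)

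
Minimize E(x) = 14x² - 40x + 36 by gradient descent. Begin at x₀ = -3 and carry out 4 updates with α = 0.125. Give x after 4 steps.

E′(x) = 28x - 40
x₁ = -3 − 0.125·(-124) = 12.5
x₂ = 12.5 − 0.125·310 = -26.25
x₃ = -26.25 − 0.125·(-775) = 70.625
x₄ = 70.625 − 0.125·1937.5 = -171.5625

-171.5625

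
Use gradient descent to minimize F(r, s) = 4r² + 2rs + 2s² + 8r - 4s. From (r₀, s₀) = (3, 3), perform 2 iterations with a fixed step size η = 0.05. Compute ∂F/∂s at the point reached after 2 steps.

∇F = (8r + 2s + 8, 2r + 4s - 4)
(r₁, s₁) = (3, 3) − 0.05·(38, 14) = (1.1, 2.3)
(r₂, s₂) = (1.1, 2.3) − 0.05·(21.4, 7.4) = (0.03, 1.93)
∂F/∂s at (0.03, 1.93) = 3.78

3.78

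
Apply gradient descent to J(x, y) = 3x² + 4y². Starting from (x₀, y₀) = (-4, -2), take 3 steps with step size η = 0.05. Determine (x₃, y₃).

∇J = (6x, 8y)
Step 1: at (-4, -2), ∇J = (-24, -16) → (-4, -2) − 0.05·(-24, -16) = (-2.8, -1.2)
Step 2: at (-2.8, -1.2), ∇J = (-16.8, -9.6) → (-2.8, -1.2) − 0.05·(-16.8, -9.6) = (-1.96, -0.72)
Step 3: at (-1.96, -0.72), ∇J = (-11.76, -5.76) → (-1.96, -0.72) − 0.05·(-11.76, -5.76) = (-1.372, -0.432)

(-1.372, -0.432)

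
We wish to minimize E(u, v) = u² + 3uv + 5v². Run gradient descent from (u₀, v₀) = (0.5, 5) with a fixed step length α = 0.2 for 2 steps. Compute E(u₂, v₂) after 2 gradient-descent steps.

∇E = (2u + 3v, 3u + 10v)
(u₁, v₁) = (0.5, 5) − 0.2·(16, 51.5) = (-2.7, -5.3)
(u₂, v₂) = (-2.7, -5.3) − 0.2·(-21.3, -61.1) = (1.56, 6.92)
E(1.56, 6.92) = 274.2512

274.2512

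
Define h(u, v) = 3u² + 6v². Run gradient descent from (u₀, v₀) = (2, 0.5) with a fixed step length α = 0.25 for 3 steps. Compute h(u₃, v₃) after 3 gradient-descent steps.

96.1875

∇h = (6u, 12v)
(u₁, v₁) = (2, 0.5) − 0.25·(12, 6) = (-1, -1)
(u₂, v₂) = (-1, -1) − 0.25·(-6, -12) = (0.5, 2)
(u₃, v₃) = (0.5, 2) − 0.25·(3, 24) = (-0.25, -4)
h(-0.25, -4) = 96.1875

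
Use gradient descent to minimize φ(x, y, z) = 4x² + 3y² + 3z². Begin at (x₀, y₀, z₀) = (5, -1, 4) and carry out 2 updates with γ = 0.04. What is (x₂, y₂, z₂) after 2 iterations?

(2.312, -0.5776, 2.3104)

∇φ = (8x, 6y, 6z)
Step 1: at (5, -1, 4), ∇φ = (40, -6, 24) → (5, -1, 4) − 0.04·(40, -6, 24) = (3.4, -0.76, 3.04)
Step 2: at (3.4, -0.76, 3.04), ∇φ = (27.2, -4.56, 18.24) → (3.4, -0.76, 3.04) − 0.04·(27.2, -4.56, 18.24) = (2.312, -0.5776, 2.3104)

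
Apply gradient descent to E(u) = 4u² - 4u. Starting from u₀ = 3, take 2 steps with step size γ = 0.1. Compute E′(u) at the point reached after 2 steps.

E′(u) = 8u - 4
Step 1: E′(3) = 20; u₁ = 3 − 0.1·20 = 1
Step 2: E′(1) = 4; u₂ = 1 − 0.1·4 = 0.6
E′(u) at (0.6) = 0.8

0.8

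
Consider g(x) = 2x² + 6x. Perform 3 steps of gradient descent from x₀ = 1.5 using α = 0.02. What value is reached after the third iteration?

0.836064

g′(x) = 4x + 6
x₁ = 1.5 − 0.02·12 = 1.26
x₂ = 1.26 − 0.02·11.04 = 1.0392
x₃ = 1.0392 − 0.02·10.1568 = 0.836064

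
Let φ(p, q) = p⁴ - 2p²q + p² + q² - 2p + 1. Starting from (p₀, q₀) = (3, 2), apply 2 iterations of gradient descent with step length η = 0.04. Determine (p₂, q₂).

∇φ = (4p³ - 4pq + 2p - 2, -2p² + 2q)
(p₁, q₁) = (3, 2) − 0.04·(88, -14) = (-0.52, 2.56)
(p₂, q₂) = (-0.52, 2.56) − 0.04·(1.722368, 4.5792) = (-0.58889472, 2.376832)

(-0.58889472, 2.376832)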